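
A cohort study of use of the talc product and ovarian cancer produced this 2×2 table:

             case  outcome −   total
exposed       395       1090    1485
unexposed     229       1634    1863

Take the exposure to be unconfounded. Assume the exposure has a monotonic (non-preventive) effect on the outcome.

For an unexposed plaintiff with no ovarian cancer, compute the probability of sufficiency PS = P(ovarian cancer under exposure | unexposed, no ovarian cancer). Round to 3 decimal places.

p₁ = P(outcome | exposed) = 395/1485 = 0.26599
p₀ = P(outcome | unexposed) = 229/1863 = 0.12292
Under exogeneity and monotonicity, PS = (p₁ − p₀) / (1 − p₀).
PS = (0.26599 − 0.12292) / (1 − 0.12292) = 0.14307 / 0.87708 ≈ 0.1631

PS ≈ 0.163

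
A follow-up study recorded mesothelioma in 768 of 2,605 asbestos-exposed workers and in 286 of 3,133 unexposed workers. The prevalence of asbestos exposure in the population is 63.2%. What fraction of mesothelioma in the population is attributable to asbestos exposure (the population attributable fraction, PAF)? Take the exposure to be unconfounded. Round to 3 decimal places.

p₁ = P(outcome | exposed) = 768/2605 = 0.29482
p₀ = P(outcome | unexposed) = 286/3133 = 0.091286
Overall risk P(Y=1) = π·p₁ + (1−π)·p₀ = 0.632×0.29482 + 0.368×0.091286 = 0.21992.
Under exogeneity, PAF = [P(Y=1) − p₀] / P(Y=1).
PAF = (0.21992 − 0.091286) / 0.21992 ≈ 0.5849

PAF ≈ 0.585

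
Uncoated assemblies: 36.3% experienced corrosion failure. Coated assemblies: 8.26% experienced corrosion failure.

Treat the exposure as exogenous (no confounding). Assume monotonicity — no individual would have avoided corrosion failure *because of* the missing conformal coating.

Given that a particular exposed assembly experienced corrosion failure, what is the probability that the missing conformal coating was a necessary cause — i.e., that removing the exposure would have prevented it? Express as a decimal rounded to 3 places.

PN ≈ 0.772

p₁ = 0.363, p₀ = 0.0826.
Under exogeneity and monotonicity, PN = (p₁ − p₀) / p₁.
PN = (0.363 − 0.0826) / 0.363 = 0.2804 / 0.363 ≈ 0.7725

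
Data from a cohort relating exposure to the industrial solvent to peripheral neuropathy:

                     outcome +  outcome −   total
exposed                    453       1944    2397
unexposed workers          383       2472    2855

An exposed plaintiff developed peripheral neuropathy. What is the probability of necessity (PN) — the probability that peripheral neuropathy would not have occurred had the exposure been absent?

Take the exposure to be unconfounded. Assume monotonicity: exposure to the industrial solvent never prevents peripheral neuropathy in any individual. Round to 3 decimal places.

PN ≈ 0.290

p₁ = P(outcome | exposed) = 453/2397 = 0.18899
p₀ = P(outcome | unexposed) = 383/2855 = 0.13415
Under exogeneity and monotonicity, PN = (p₁ − p₀) / p₁.
PN = (0.18899 − 0.13415) / 0.18899 = 0.054836 / 0.18899 ≈ 0.2902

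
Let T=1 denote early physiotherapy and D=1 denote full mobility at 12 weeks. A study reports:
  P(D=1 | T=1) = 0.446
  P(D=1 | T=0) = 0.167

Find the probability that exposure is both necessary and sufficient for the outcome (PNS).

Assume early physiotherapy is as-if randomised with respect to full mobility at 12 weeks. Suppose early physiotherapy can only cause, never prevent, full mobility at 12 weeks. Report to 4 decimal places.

Let p₁ = 0.446, p₀ = 0.167.
Under exogeneity and monotonicity, PNS = p₁ − p₀.
PNS = 0.446 − 0.167 = 0.279

PNS ≈ 0.2790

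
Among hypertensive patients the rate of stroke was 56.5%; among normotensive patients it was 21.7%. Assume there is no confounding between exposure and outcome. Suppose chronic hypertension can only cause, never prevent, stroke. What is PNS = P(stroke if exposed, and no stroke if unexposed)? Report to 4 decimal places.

p₁ = 0.565, p₀ = 0.217.
Under exogeneity and monotonicity, PNS = p₁ − p₀.
PNS = 0.565 − 0.217 = 0.348

PNS ≈ 0.3480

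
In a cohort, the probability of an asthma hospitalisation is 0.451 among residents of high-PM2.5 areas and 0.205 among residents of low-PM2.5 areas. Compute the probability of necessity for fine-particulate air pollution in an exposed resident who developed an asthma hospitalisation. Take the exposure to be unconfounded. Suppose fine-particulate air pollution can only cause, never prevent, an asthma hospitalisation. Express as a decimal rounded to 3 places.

PN ≈ 0.545

Let p₁ = 0.451, p₀ = 0.205.
Under exogeneity and monotonicity, PN = (p₁ − p₀) / p₁.
PN = (0.451 − 0.205) / 0.451 = 0.246 / 0.451 ≈ 0.5455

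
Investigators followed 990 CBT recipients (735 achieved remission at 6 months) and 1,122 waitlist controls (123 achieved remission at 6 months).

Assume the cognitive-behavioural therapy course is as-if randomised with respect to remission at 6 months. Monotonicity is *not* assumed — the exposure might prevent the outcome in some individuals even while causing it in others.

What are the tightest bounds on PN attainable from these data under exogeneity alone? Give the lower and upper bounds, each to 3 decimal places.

0.852 ≤ PN ≤ 1.000

p₁ = P(outcome | exposed) = 735/990 = 0.74242
p₀ = P(outcome | unexposed) = 123/1122 = 0.10963
Under exogeneity alone the bounds on PN are max{0,(p₁−p₀)/p₁} ≤ PN ≤ min{1,(1−p₀)/p₁}.
  lower = (p₁ − p₀)/p₁ = 0.6328 / 0.74242 ≈ 0.8523
  upper = min{1, (1 − p₀)/p₁} = 0.89037 / 0.74242 ≈ 1.1993 → capped at 1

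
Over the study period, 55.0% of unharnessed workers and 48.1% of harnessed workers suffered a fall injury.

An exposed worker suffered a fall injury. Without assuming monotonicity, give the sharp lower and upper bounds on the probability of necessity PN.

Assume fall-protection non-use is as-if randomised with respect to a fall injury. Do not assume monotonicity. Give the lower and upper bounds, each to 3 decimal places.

p₁ = 0.55, p₀ = 0.481.
Under exogeneity alone the bounds on PN are max{0,(p₁−p₀)/p₁} ≤ PN ≤ min{1,(1−p₀)/p₁}.
  lower = (p₁ − p₀)/p₁ = 0.069 / 0.55 ≈ 0.1255
  upper = min{1, (1 − p₀)/p₁} = 0.519 / 0.55 ≈ 0.9436

0.125 ≤ PN ≤ 0.944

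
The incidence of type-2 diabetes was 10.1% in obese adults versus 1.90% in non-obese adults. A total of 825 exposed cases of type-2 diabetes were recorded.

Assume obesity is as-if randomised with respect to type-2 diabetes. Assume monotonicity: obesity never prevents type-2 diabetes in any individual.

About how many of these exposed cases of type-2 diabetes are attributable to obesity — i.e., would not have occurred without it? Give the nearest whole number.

about 670 cases

p₁ = 0.101, p₀ = 0.019.
PN = (p₁ − p₀)/p₁ = (0.101 − 0.019) / 0.101 ≈ 0.81188.
Attributable cases ≈ PN × (exposed cases) = 0.81188 × 825 ≈ 669.80.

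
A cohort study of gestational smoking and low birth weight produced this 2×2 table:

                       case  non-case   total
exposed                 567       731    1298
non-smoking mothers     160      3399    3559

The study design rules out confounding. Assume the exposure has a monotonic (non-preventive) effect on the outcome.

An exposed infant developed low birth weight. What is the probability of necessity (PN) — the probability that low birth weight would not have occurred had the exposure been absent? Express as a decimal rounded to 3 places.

p₁ = P(outcome | exposed) = 567/1298 = 0.43683
p₀ = P(outcome | unexposed) = 160/3559 = 0.044956
Under exogeneity and monotonicity, PN = (p₁ − p₀) / p₁.
PN = (0.43683 − 0.044956) / 0.43683 = 0.39187 / 0.43683 ≈ 0.8971

PN ≈ 0.897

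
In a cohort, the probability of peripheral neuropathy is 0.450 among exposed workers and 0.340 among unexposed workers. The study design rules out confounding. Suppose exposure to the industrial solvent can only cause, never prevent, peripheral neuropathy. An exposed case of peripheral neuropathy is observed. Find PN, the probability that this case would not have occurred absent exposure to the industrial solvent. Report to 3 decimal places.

PN ≈ 0.244

Let p₁ = 0.45, p₀ = 0.34.
Under exogeneity and monotonicity, PN = (p₁ − p₀) / p₁.
PN = (0.45 − 0.34) / 0.45 = 0.11 / 0.45 ≈ 0.2444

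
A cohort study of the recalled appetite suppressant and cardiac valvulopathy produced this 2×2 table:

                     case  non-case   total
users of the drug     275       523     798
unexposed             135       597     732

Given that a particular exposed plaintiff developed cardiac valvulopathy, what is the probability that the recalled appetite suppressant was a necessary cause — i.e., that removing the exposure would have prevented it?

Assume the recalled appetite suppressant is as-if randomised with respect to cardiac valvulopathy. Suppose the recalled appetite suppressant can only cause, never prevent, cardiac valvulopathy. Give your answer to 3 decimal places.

PN ≈ 0.465

p₁ = P(outcome | exposed) = 275/798 = 0.34461
p₀ = P(outcome | unexposed) = 135/732 = 0.18443
Under exogeneity and monotonicity, PN = (p₁ − p₀)/p₁.
PN = (0.34461 − 0.18443) / 0.34461 ≈ 0.4648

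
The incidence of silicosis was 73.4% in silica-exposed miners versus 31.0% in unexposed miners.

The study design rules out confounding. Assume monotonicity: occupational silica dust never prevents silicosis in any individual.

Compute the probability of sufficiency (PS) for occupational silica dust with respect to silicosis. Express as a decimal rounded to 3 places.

p₁ = 0.734, p₀ = 0.31.
Under exogeneity and monotonicity, PS = (p₁ − p₀) / (1 − p₀).
PS = (0.734 − 0.31) / (1 − 0.31) = 0.424 / 0.69 ≈ 0.6145

PS ≈ 0.614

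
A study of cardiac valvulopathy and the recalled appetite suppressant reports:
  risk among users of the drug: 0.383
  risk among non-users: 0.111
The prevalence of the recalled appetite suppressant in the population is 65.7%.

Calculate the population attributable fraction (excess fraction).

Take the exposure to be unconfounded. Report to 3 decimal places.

Let p₁ = 0.383, p₀ = 0.111.
Overall risk P(Y=1) = π·p₁ + (1−π)·p₀ = 0.657×0.383 + 0.343×0.111 = 0.2897.
Under exogeneity, PAF = [P(Y=1) − p₀] / P(Y=1).
PAF = (0.2897 − 0.111) / 0.2897 ≈ 0.6169

PAF ≈ 0.617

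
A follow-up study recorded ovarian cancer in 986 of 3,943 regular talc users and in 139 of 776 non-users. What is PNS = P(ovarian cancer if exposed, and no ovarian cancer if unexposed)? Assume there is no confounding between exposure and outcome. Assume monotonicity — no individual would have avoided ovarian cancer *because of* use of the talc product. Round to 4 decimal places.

p₁ = P(outcome | exposed) = 986/3943 = 0.25006
p₀ = P(outcome | unexposed) = 139/776 = 0.17912
Under exogeneity and monotonicity, PNS = p₁ − p₀.
PNS = 0.25006 − 0.17912 = 0.07094

PNS ≈ 0.0709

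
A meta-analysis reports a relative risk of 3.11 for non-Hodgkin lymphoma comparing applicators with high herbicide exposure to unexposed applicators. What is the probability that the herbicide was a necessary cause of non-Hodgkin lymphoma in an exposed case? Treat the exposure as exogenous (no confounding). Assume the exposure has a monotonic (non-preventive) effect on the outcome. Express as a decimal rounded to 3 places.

PN ≈ 0.678

Under exogeneity and monotonicity, PN = (RR − 1) / RR = 1 − 1/RR.
PN = (3.11 − 1) / 3.11 = 2.11 / 3.11 ≈ 0.6785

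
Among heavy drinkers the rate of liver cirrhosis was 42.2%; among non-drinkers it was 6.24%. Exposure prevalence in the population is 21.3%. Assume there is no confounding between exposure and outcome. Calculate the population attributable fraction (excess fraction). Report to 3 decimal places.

p₁ = 0.422, p₀ = 0.0624.
Overall risk P(Y=1) = π·p₁ + (1−π)·p₀ = 0.213×0.422 + 0.787×0.0624 = 0.13899.
Under exogeneity, PAF = [P(Y=1) − p₀] / P(Y=1).
PAF = (0.13899 − 0.0624) / 0.13899 ≈ 0.5511

PAF ≈ 0.551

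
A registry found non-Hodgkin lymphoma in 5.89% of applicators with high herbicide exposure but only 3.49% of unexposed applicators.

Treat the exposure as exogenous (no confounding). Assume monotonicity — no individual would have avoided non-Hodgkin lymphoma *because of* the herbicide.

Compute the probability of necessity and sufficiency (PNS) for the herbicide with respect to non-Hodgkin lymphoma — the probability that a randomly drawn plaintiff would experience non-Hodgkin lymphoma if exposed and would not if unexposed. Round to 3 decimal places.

PNS ≈ 0.024

p₁ = 0.0589, p₀ = 0.0349.
Under exogeneity and monotonicity, PNS = p₁ − p₀.
PNS = 0.0589 − 0.0349 = 0.024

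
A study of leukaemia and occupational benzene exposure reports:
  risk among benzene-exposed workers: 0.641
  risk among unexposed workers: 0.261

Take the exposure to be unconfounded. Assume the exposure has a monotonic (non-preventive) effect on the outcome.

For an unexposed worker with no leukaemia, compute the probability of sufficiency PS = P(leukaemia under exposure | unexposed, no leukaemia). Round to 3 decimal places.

PS ≈ 0.514

Let p₁ = 0.641, p₀ = 0.261.
Under exogeneity and monotonicity, PS = (p₁ − p₀) / (1 − p₀).
PS = (0.641 − 0.261) / (1 − 0.261) = 0.38 / 0.739 ≈ 0.5142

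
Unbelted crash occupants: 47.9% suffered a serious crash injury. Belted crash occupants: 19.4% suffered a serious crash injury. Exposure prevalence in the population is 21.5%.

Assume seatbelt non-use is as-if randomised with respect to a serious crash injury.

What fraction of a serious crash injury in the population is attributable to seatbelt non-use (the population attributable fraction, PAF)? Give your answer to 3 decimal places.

PAF ≈ 0.240

p₁ = 0.479, p₀ = 0.194.
Overall risk P(Y=1) = π·p₁ + (1−π)·p₀ = 0.215×0.479 + 0.785×0.194 = 0.25527.
Under exogeneity, PAF = [P(Y=1) − p₀] / P(Y=1).
PAF = (0.25527 − 0.194) / 0.25527 ≈ 0.2400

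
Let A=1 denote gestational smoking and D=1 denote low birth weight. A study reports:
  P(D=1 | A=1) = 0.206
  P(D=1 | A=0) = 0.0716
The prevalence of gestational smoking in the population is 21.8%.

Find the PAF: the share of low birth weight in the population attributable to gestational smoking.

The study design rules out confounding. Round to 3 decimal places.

Let p₁ = 0.206, p₀ = 0.0716.
Overall risk P(Y=1) = π·p₁ + (1−π)·p₀ = 0.218×0.206 + 0.782×0.0716 = 0.1009.
Under exogeneity, PAF = [P(Y=1) − p₀] / P(Y=1).
PAF = (0.1009 − 0.0716) / 0.1009 ≈ 0.2904

PAF ≈ 0.290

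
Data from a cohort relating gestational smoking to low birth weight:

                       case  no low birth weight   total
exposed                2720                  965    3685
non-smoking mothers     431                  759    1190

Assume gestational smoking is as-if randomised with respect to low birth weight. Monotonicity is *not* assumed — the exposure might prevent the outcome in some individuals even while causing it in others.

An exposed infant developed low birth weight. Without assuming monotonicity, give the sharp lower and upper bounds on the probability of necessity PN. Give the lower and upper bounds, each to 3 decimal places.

p₁ = P(outcome | exposed) = 2720/3685 = 0.73813
p₀ = P(outcome | unexposed) = 431/1190 = 0.36218
Under exogeneity alone the bounds on PN are max{0,(p₁−p₀)/p₁} ≤ PN ≤ min{1,(1−p₀)/p₁}.
  lower = (p₁ − p₀)/p₁ = 0.37594 / 0.73813 ≈ 0.5093
  upper = min{1, (1 − p₀)/p₁} = 0.63782 / 0.73813 ≈ 0.8641

0.509 ≤ PN ≤ 0.864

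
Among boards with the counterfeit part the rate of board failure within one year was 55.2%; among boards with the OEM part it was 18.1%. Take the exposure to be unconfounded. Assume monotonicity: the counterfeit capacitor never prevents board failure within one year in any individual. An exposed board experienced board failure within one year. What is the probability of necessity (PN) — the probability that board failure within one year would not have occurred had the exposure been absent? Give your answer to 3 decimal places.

PN ≈ 0.672

p₁ = 0.552, p₀ = 0.181.
Under exogeneity and monotonicity, PN = (p₁ − p₀) / p₁.
PN = (0.552 − 0.181) / 0.552 = 0.371 / 0.552 ≈ 0.6721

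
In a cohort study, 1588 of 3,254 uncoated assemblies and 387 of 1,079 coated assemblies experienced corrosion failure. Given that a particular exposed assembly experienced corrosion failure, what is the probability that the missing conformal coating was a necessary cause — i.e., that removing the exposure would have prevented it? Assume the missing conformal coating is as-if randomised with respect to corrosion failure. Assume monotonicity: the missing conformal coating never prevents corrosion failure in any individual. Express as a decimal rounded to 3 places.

PN ≈ 0.265

p₁ = P(outcome | exposed) = 1588/3254 = 0.48801
p₀ = P(outcome | unexposed) = 387/1079 = 0.35867
Under exogeneity and monotonicity, PN = (p₁ − p₀) / p₁.
PN = (0.48801 − 0.35867) / 0.48801 = 0.12935 / 0.48801 ≈ 0.2651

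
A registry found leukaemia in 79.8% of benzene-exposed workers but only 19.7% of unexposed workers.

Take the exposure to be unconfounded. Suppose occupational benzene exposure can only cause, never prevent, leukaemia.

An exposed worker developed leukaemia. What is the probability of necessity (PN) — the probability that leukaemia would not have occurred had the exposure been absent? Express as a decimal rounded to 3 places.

PN ≈ 0.753

p₁ = 0.798, p₀ = 0.197.
Under exogeneity and monotonicity, PN = (p₁ − p₀) / p₁.
PN = (0.798 − 0.197) / 0.798 = 0.601 / 0.798 ≈ 0.7531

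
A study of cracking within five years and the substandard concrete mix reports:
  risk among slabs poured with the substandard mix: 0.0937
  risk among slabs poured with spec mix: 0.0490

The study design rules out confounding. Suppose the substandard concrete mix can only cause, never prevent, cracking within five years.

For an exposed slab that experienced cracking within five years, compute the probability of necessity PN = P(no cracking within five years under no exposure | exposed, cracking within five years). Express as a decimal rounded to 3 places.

Let p₁ = 0.0937, p₀ = 0.049.
Under exogeneity and monotonicity, PN = (p₁ − p₀) / p₁.
PN = (0.0937 − 0.049) / 0.0937 = 0.0447 / 0.0937 ≈ 0.4771

PN ≈ 0.477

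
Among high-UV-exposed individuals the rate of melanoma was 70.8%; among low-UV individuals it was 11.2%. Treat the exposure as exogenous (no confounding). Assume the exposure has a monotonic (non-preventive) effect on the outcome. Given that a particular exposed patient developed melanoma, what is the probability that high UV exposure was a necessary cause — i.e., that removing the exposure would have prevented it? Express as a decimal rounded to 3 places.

p₁ = 0.708, p₀ = 0.112.
Under exogeneity and monotonicity, PN = (p₁ − p₀) / p₁.
PN = (0.708 − 0.112) / 0.708 = 0.596 / 0.708 ≈ 0.8418

PN ≈ 0.842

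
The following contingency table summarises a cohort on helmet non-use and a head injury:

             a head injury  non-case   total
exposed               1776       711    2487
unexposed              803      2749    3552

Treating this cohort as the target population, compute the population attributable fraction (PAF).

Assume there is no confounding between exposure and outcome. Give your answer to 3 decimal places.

PAF ≈ 0.471

p₁ = P(outcome | exposed) = 1776/2487 = 0.71411
p₀ = P(outcome | unexposed) = 803/3552 = 0.22607
Exposure prevalence π = 2487/6039 = 0.41182; overall risk P(Y=1) = 0.42706.
Under exogeneity, PAF = [P(Y=1) − p₀]/P(Y=1).
PAF = (0.42706 − 0.22607) / 0.42706 ≈ 0.4706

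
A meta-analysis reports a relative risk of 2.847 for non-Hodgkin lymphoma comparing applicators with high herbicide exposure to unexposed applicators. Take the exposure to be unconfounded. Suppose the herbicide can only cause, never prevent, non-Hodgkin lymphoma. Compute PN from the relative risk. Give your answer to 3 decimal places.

Under exogeneity and monotonicity, PN = (RR − 1) / RR = 1 − 1/RR.
PN = (2.847 − 1) / 2.847 = 1.847 / 2.847 ≈ 0.6488

PN ≈ 0.649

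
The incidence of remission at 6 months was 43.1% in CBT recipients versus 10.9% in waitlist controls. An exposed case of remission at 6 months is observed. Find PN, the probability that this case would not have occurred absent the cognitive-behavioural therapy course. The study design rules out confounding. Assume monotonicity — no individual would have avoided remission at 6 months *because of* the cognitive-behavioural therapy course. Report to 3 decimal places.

PN ≈ 0.747

p₁ = 0.431, p₀ = 0.109.
Under exogeneity and monotonicity, PN = (p₁ − p₀) / p₁.
PN = (0.431 − 0.109) / 0.431 = 0.322 / 0.431 ≈ 0.7471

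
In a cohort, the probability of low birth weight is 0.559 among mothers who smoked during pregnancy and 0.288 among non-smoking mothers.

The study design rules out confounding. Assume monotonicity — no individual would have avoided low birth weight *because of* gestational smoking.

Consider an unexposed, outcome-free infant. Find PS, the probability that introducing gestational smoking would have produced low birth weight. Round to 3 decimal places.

Let p₁ = 0.559, p₀ = 0.288.
Under exogeneity and monotonicity, PS = (p₁ − p₀) / (1 − p₀).
PS = (0.559 − 0.288) / (1 − 0.288) = 0.271 / 0.712 ≈ 0.3806

PS ≈ 0.381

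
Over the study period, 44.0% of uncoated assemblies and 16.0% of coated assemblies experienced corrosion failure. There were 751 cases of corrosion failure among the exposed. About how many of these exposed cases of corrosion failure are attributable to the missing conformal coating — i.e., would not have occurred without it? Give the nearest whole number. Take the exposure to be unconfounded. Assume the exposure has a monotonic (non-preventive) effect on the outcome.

about 478 cases

p₁ = 0.44, p₀ = 0.16.
PN = (p₁ − p₀)/p₁ = (0.44 − 0.16) / 0.44 ≈ 0.63636.
Attributable cases ≈ PN × (exposed cases) = 0.63636 × 751 ≈ 477.91.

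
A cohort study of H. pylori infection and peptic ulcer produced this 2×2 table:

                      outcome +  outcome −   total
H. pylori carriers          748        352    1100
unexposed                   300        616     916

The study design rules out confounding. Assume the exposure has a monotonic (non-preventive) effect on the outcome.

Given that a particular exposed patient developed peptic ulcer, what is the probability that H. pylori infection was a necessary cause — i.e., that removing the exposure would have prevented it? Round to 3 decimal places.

PN ≈ 0.518

p₁ = P(outcome | exposed) = 748/1100 = 0.68
p₀ = P(outcome | unexposed) = 300/916 = 0.32751
Under exogeneity and monotonicity, PN = (p₁ − p₀) / p₁.
PN = (0.68 − 0.32751) / 0.68 = 0.35249 / 0.68 ≈ 0.5184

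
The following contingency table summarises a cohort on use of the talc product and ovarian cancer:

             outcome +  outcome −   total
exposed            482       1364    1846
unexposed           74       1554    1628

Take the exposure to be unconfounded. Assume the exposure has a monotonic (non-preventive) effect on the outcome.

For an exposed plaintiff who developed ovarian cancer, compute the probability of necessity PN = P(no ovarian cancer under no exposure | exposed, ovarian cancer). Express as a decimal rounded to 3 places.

PN ≈ 0.826

p₁ = P(outcome | exposed) = 482/1846 = 0.26111
p₀ = P(outcome | unexposed) = 74/1628 = 0.045455
Under exogeneity and monotonicity, PN = (p₁ − p₀)/p₁.
PN = (0.26111 − 0.045455) / 0.26111 ≈ 0.8259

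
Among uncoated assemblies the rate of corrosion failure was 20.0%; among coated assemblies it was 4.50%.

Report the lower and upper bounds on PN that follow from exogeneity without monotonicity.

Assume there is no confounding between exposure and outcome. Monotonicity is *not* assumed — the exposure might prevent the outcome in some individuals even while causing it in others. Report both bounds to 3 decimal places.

0.775 ≤ PN ≤ 1.000

p₁ = 0.2, p₀ = 0.045.
Under exogeneity alone the bounds on PN are max{0,(p₁−p₀)/p₁} ≤ PN ≤ min{1,(1−p₀)/p₁}.
  lower = (p₁ − p₀)/p₁ = 0.155 / 0.2 ≈ 0.7750
  upper = min{1, (1 − p₀)/p₁} = 0.955 / 0.2 ≈ 4.7750 → capped at 1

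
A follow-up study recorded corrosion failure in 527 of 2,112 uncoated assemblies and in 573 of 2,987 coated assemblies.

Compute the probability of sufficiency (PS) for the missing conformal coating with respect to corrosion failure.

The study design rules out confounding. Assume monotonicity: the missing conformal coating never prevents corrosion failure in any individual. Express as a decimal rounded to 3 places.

p₁ = P(outcome | exposed) = 527/2112 = 0.24953
p₀ = P(outcome | unexposed) = 573/2987 = 0.19183
Under exogeneity and monotonicity, PS = (p₁ − p₀) / (1 − p₀).
PS = (0.24953 − 0.19183) / (1 − 0.19183) = 0.057695 / 0.80817 ≈ 0.0714

PS ≈ 0.071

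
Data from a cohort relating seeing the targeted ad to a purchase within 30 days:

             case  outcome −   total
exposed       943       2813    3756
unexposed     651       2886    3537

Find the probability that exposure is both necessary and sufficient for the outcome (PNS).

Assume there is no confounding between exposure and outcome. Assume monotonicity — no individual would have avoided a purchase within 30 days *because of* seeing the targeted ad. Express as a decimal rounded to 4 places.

p₁ = P(outcome | exposed) = 943/3756 = 0.25106
p₀ = P(outcome | unexposed) = 651/3537 = 0.18405
Under exogeneity and monotonicity, PNS = p₁ − p₀.
PNS = 0.25106 − 0.18405 = 0.067011

PNS ≈ 0.0670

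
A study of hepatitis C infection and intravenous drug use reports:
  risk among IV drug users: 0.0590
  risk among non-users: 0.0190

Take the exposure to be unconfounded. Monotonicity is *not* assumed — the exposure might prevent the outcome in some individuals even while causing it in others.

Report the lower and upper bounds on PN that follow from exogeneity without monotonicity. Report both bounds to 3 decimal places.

Let p₁ = 0.059, p₀ = 0.019.
Under exogeneity alone the bounds on PN are max{0,(p₁−p₀)/p₁} ≤ PN ≤ min{1,(1−p₀)/p₁}.
  lower = (p₁ − p₀)/p₁ = 0.04 / 0.059 ≈ 0.6780
  upper = min{1, (1 − p₀)/p₁} = 0.981 / 0.059 ≈ 16.6271 → capped at 1

0.678 ≤ PN ≤ 1.000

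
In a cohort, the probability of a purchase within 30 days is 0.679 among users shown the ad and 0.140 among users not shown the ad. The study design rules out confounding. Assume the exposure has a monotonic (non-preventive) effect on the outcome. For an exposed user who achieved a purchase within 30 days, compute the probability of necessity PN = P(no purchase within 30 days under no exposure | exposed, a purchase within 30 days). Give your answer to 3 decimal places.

PN ≈ 0.794

Let p₁ = 0.679, p₀ = 0.14.
Under exogeneity and monotonicity, PN = (p₁ − p₀) / p₁.
PN = (0.679 − 0.14) / 0.679 = 0.539 / 0.679 ≈ 0.7938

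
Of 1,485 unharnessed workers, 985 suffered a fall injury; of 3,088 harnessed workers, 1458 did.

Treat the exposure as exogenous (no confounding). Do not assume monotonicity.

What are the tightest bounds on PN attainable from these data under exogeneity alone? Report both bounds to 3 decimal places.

0.288 ≤ PN ≤ 0.796

p₁ = P(outcome | exposed) = 985/1485 = 0.6633
p₀ = P(outcome | unexposed) = 1458/3088 = 0.47215
Under exogeneity alone the bounds on PN are max{0,(p₁−p₀)/p₁} ≤ PN ≤ min{1,(1−p₀)/p₁}.
  lower = (p₁ − p₀)/p₁ = 0.19115 / 0.6633 ≈ 0.2882
  upper = min{1, (1 − p₀)/p₁} = 0.52785 / 0.6633 ≈ 0.7958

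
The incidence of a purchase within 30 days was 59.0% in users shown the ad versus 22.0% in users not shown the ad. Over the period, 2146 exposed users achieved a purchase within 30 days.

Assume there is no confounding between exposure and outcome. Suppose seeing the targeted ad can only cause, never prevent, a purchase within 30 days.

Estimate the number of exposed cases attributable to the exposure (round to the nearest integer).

p₁ = 0.59, p₀ = 0.22.
PN = (p₁ − p₀)/p₁ = (0.59 − 0.22) / 0.59 ≈ 0.62712.
Attributable cases ≈ PN × (exposed cases) = 0.62712 × 2146 ≈ 1345.80.

about 1346 cases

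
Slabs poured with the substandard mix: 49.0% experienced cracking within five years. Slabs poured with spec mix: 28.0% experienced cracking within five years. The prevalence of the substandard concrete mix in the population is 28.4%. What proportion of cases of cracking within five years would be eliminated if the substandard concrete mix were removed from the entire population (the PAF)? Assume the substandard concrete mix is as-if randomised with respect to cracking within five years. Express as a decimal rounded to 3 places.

p₁ = 0.49, p₀ = 0.28.
Overall risk P(Y=1) = π·p₁ + (1−π)·p₀ = 0.284×0.49 + 0.716×0.28 = 0.33964.
Under exogeneity, PAF = [P(Y=1) − p₀] / P(Y=1).
PAF = (0.33964 − 0.28) / 0.33964 ≈ 0.1756

PAF ≈ 0.176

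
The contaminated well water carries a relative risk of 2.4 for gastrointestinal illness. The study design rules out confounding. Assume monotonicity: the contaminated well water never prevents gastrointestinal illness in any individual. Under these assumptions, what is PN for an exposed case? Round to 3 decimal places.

PN ≈ 0.583

Under exogeneity and monotonicity, PN = (RR − 1) / RR = 1 − 1/RR.
PN = (2.4 − 1) / 2.4 = 1.4 / 2.4 ≈ 0.5833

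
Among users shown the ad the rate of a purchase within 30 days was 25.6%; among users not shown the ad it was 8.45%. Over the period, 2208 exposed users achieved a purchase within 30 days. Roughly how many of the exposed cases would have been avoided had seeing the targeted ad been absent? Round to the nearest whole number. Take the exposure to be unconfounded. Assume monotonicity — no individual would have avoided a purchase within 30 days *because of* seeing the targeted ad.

about 1479 cases

p₁ = 0.256, p₀ = 0.0845.
PN = (p₁ − p₀)/p₁ = (0.256 − 0.0845) / 0.256 ≈ 0.66992.
Attributable cases ≈ PN × (exposed cases) = 0.66992 × 2208 ≈ 1479.19.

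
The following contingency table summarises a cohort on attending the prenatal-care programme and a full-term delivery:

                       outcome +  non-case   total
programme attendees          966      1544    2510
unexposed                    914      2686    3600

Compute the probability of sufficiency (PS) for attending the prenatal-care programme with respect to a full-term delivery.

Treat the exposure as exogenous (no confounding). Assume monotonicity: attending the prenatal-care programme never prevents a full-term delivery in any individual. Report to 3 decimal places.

PS ≈ 0.176

p₁ = P(outcome | exposed) = 966/2510 = 0.38486
p₀ = P(outcome | unexposed) = 914/3600 = 0.25389
Under exogeneity and monotonicity, PS = (p₁ − p₀) / (1 − p₀).
PS = (0.38486 − 0.25389) / (1 − 0.25389) = 0.13097 / 0.74611 ≈ 0.1755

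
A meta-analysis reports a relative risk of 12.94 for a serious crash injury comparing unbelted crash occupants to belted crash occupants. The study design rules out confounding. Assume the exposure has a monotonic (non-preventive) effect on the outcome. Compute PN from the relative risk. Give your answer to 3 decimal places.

Under exogeneity and monotonicity, PN = (RR − 1) / RR = 1 − 1/RR.
PN = (12.94 − 1) / 12.94 = 11.94 / 12.94 ≈ 0.9227

PN ≈ 0.923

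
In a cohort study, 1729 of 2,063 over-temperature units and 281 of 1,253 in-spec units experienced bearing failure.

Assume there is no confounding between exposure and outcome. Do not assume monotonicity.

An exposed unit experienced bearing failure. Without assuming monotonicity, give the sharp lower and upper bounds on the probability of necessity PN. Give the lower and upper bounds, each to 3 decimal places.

0.732 ≤ PN ≤ 0.926

p₁ = P(outcome | exposed) = 1729/2063 = 0.8381
p₀ = P(outcome | unexposed) = 281/1253 = 0.22426
Under exogeneity alone the bounds on PN are max{0,(p₁−p₀)/p₁} ≤ PN ≤ min{1,(1−p₀)/p₁}.
  lower = (p₁ − p₀)/p₁ = 0.61384 / 0.8381 ≈ 0.7324
  upper = min{1, (1 − p₀)/p₁} = 0.77574 / 0.8381 ≈ 0.9256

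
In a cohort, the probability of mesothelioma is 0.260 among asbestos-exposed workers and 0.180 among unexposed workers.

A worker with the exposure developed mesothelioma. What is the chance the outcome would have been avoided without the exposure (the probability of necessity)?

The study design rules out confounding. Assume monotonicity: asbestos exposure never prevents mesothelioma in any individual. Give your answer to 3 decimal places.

PN ≈ 0.308

Let p₁ = 0.26, p₀ = 0.18.
Under exogeneity and monotonicity, PN = (p₁ − p₀) / p₁.
PN = (0.26 − 0.18) / 0.26 = 0.08 / 0.26 ≈ 0.3077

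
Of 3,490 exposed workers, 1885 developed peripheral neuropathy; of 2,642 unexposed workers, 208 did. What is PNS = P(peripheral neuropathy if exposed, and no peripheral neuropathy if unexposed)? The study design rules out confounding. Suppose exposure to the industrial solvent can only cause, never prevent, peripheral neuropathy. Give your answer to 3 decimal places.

p₁ = P(outcome | exposed) = 1885/3490 = 0.54011
p₀ = P(outcome | unexposed) = 208/2642 = 0.078728
Under exogeneity and monotonicity, PNS = p₁ − p₀.
PNS = 0.54011 − 0.078728 = 0.46139

PNS ≈ 0.461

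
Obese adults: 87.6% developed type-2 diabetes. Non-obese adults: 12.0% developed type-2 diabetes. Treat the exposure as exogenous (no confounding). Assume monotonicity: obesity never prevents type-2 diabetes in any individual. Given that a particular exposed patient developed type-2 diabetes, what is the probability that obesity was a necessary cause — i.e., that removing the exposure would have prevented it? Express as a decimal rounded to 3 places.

PN ≈ 0.863

p₁ = 0.876, p₀ = 0.12.
Under exogeneity and monotonicity, PN = (p₁ − p₀) / p₁.
PN = (0.876 − 0.12) / 0.876 = 0.756 / 0.876 ≈ 0.8630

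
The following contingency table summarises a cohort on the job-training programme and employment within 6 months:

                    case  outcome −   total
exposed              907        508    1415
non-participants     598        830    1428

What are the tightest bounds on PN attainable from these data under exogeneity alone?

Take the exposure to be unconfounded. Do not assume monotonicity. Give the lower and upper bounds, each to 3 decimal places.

p₁ = P(outcome | exposed) = 907/1415 = 0.64099
p₀ = P(outcome | unexposed) = 598/1428 = 0.41877
Under exogeneity alone the bounds on PN are max{0,(p₁−p₀)/p₁} ≤ PN ≤ min{1,(1−p₀)/p₁}.
  lower = (p₁ − p₀)/p₁ = 0.22222 / 0.64099 ≈ 0.3467
  upper = min{1, (1 − p₀)/p₁} = 0.58123 / 0.64099 ≈ 0.9068

0.347 ≤ PN ≤ 0.907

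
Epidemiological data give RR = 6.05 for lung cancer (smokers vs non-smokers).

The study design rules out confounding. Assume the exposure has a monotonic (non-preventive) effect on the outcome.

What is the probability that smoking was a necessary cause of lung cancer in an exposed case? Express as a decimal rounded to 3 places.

Under exogeneity and monotonicity, PN = (RR − 1) / RR = 1 − 1/RR.
PN = (6.05 − 1) / 6.05 = 5.05 / 6.05 ≈ 0.8347

PN ≈ 0.835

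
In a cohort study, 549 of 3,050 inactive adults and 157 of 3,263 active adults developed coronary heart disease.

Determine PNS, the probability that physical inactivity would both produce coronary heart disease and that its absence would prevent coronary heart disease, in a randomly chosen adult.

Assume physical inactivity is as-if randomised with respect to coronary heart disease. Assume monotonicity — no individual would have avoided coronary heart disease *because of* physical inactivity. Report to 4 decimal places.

p₁ = P(outcome | exposed) = 549/3050 = 0.18
p₀ = P(outcome | unexposed) = 157/3263 = 0.048115
Under exogeneity and monotonicity, PNS = p₁ − p₀.
PNS = 0.18 − 0.048115 = 0.13188

PNS ≈ 0.1319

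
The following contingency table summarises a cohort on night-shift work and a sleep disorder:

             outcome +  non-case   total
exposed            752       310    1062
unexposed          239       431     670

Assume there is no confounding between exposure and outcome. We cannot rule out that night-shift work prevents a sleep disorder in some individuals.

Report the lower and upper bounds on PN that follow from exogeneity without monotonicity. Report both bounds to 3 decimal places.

p₁ = P(outcome | exposed) = 752/1062 = 0.7081
p₀ = P(outcome | unexposed) = 239/670 = 0.35672
Under exogeneity alone the bounds on PN are max{0,(p₁−p₀)/p₁} ≤ PN ≤ min{1,(1−p₀)/p₁}.
  lower = (p₁ − p₀)/p₁ = 0.35138 / 0.7081 ≈ 0.4962
  upper = min{1, (1 − p₀)/p₁} = 0.64328 / 0.7081 ≈ 0.9085

0.496 ≤ PN ≤ 0.908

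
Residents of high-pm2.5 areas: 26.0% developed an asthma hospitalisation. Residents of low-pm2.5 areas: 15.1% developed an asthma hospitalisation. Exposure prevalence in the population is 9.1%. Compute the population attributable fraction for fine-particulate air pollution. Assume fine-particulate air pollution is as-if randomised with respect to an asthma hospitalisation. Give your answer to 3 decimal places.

PAF ≈ 0.062

p₁ = 0.26, p₀ = 0.151.
Overall risk P(Y=1) = π·p₁ + (1−π)·p₀ = 0.091×0.26 + 0.909×0.151 = 0.16092.
Under exogeneity, PAF = [P(Y=1) − p₀] / P(Y=1).
PAF = (0.16092 − 0.151) / 0.16092 ≈ 0.0616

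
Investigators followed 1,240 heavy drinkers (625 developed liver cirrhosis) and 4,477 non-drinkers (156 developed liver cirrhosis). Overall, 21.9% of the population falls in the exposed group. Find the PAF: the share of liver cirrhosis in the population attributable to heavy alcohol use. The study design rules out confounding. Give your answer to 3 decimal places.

p₁ = P(outcome | exposed) = 625/1240 = 0.50403
p₀ = P(outcome | unexposed) = 156/4477 = 0.034845
Overall risk P(Y=1) = π·p₁ + (1−π)·p₀ = 0.219×0.50403 + 0.781×0.034845 = 0.1376.
Under exogeneity, PAF = [P(Y=1) − p₀] / P(Y=1).
PAF = (0.1376 − 0.034845) / 0.1376 ≈ 0.7468

PAF ≈ 0.747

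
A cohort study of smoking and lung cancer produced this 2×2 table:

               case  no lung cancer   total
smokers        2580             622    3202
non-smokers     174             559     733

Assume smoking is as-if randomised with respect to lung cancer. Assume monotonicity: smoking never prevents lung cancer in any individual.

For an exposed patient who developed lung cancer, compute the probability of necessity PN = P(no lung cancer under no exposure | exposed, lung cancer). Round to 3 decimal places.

p₁ = P(outcome | exposed) = 2580/3202 = 0.80575
p₀ = P(outcome | unexposed) = 174/733 = 0.23738
Under exogeneity and monotonicity, PN = (p₁ − p₀)/p₁.
PN = (0.80575 − 0.23738) / 0.80575 ≈ 0.7054

PN ≈ 0.705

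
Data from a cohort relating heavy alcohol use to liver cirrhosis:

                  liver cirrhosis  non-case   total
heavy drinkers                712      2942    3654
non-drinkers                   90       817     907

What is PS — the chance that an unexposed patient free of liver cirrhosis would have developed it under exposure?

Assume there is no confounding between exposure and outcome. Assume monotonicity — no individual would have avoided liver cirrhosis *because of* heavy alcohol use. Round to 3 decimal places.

p₁ = P(outcome | exposed) = 712/3654 = 0.19485
p₀ = P(outcome | unexposed) = 90/907 = 0.099228
Under exogeneity and monotonicity, PS = (p₁ − p₀)/(1 − p₀).
PS = (0.19485 − 0.099228) / 0.90077 ≈ 0.1062

PS ≈ 0.106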